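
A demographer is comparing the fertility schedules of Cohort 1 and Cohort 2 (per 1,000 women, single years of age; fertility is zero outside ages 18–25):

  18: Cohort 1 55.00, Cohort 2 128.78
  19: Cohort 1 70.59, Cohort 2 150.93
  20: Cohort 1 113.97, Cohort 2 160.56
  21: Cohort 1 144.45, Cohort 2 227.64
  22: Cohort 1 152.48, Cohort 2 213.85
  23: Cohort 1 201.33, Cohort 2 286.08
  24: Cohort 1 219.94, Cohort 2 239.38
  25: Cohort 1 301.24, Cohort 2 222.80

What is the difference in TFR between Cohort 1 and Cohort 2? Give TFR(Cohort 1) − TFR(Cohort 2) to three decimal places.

Cohort 1:
  Sum of ASFRs = 55.00 + 70.59 + 113.97 + 144.45 + 152.48 + 201.33 + 219.94 + 301.24 = 1259.00
  TFR = 1259.00 / 1000 = 1.259
Cohort 2:
  Sum of ASFRs = 128.78 + 150.93 + 160.56 + 227.64 + 213.85 + 286.08 + 239.38 + 222.80 = 1630.02
  TFR = 1630.02 / 1000 = 1.63002
Difference = 1.259 − 1.63002 = -0.37102

-0.371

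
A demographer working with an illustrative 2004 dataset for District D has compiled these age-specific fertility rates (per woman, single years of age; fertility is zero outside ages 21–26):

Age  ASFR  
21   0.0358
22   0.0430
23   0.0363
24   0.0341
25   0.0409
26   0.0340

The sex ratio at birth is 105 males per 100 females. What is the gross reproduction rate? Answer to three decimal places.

Proportion female at birth = 100 / (100 + 105) = 0.48780.
Sum of ASFRs = 0.0358 + 0.0430 + 0.0363 + 0.0341 + 0.0409 + 0.0340 = 0.2241
TFR = 0.2241
GRR = 0.48780 × 0.2241 = 0.10932

0.109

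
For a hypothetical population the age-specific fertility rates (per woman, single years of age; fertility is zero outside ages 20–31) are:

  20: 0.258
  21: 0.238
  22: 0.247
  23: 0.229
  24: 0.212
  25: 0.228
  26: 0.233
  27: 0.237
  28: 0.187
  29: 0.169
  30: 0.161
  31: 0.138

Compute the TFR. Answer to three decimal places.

2.537

Sum of ASFRs = 0.258 + 0.238 + 0.247 + 0.229 + 0.212 + 0.228 + 0.233 + 0.237 + 0.187 + 0.169 + 0.161 + 0.138 = 2.537
TFR = 2.537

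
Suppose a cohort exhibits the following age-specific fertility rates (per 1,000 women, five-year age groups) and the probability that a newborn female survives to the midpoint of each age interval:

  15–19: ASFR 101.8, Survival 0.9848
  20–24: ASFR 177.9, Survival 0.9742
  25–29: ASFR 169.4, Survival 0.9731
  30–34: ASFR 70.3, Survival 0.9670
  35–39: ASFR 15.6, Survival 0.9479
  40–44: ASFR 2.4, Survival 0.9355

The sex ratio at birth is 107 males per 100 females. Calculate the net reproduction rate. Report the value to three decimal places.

Proportion female at birth = 100 / (100 + 107) = 0.48309.
Weighting each age-specific rate by interval width and survival:
  15–19: 5 × 101.8/1000 × 0.9848 = 0.50126
  20–24: 5 × 177.9/1000 × 0.9742 = 0.86655
  25–29: 5 × 169.4/1000 × 0.9731 = 0.82422
  30–34: 5 × 70.3/1000 × 0.9670 = 0.33990
  35–39: 5 × 15.6/1000 × 0.9479 = 0.07394
  40–44: 5 × 2.4/1000 × 0.9355 = 0.01123
Sum = 2.61710
NRR = 0.48309 × 2.61710 = 1.26429

1.264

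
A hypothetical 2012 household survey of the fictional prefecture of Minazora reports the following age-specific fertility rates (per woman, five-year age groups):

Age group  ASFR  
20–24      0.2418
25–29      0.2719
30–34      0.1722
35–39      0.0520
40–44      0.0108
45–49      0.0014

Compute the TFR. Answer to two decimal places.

3.75

Sum of ASFRs = 0.2418 + 0.2719 + 0.1722 + 0.0520 + 0.0108 + 0.0014 = 0.7501
TFR = 5 × 0.7501 = 3.7505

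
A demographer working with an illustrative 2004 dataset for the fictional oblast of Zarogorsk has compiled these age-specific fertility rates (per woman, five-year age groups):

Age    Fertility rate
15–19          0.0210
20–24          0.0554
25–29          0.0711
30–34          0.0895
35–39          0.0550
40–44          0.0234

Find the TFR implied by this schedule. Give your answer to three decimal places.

Sum of ASFRs = 0.0210 + 0.0554 + 0.0711 + 0.0895 + 0.0550 + 0.0234 = 0.3154
TFR = 5 × 0.3154 = 1.577

1.577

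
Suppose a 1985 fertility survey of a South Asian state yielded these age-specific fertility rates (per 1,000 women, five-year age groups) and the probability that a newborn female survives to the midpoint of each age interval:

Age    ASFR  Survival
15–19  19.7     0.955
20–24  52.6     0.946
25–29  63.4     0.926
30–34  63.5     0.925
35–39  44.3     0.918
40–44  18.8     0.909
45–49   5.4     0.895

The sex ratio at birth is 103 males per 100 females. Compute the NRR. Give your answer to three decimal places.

Proportion female at birth = 100 / (100 + 103) = 0.49261.
Per-age-group product (5 × ASFR × survival probability):
  15–19: 5 × 19.7/1000 × 0.955 = 0.09407
  20–24: 5 × 52.6/1000 × 0.946 = 0.24880
  25–29: 5 × 63.4/1000 × 0.926 = 0.29354
  30–34: 5 × 63.5/1000 × 0.925 = 0.29369
  35–39: 5 × 44.3/1000 × 0.918 = 0.20334
  40–44: 5 × 18.8/1000 × 0.909 = 0.08545
  45–49: 5 × 5.4/1000 × 0.895 = 0.02417
Sum = 1.24306
NRR = 0.49261 × 1.24306 = 0.61234
With NRR below 1 the population is below replacement fertility.

0.612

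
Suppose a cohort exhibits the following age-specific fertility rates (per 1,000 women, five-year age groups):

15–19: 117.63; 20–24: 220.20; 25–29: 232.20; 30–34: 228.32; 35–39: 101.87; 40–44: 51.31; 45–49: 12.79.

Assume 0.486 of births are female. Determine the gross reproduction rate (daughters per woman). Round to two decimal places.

Proportion female at birth = 0.486.
Sum of ASFRs = 117.63 + 220.20 + 232.20 + 228.32 + 101.87 + 51.31 + 12.79 = 964.32
TFR = 5 × 964.32 / 1000 = 4.8216
GRR = 0.486 × 4.8216 = 2.34330

2.34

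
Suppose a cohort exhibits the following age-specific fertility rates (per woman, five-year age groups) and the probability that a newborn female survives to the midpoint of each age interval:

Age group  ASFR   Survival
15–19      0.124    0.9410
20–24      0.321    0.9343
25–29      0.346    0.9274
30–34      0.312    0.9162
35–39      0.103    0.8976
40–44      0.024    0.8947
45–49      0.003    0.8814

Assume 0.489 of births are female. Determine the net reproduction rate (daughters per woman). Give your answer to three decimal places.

2.787

Proportion female at birth = 0.489.
Per-age-group product (5 × ASFR × survival probability):
  15–19: 5 × 0.124 × 0.9410 = 0.58342
  20–24: 5 × 0.321 × 0.9343 = 1.49955
  25–29: 5 × 0.346 × 0.9274 = 1.60440
  30–34: 5 × 0.312 × 0.9162 = 1.42927
  35–39: 5 × 0.103 × 0.8976 = 0.46226
  40–44: 5 × 0.024 × 0.8947 = 0.10736
  45–49: 5 × 0.003 × 0.8814 = 0.01322
Sum = 5.69948
NRR = 0.489 × 5.69948 = 2.78705
NRR > 1, so each generation more than replaces itself.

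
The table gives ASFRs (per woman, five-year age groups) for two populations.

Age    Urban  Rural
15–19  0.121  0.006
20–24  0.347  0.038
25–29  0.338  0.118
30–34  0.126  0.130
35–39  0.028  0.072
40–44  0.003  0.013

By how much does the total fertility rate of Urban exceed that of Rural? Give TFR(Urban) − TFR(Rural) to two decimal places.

Urban:
  Sum of ASFRs = 0.121 + 0.347 + 0.338 + 0.126 + 0.028 + 0.003 = 0.963
  TFR = 5 × 0.963 = 4.815
Rural:
  Sum of ASFRs = 0.006 + 0.038 + 0.118 + 0.130 + 0.072 + 0.013 = 0.377
  TFR = 5 × 0.377 = 1.885
Difference = 4.815 − 1.885 = 2.93

2.93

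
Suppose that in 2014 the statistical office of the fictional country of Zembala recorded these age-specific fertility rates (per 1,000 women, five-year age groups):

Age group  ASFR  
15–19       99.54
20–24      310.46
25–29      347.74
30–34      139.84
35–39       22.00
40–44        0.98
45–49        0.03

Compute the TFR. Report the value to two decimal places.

4.60

Sum of ASFRs = 99.54 + 310.46 + 347.74 + 139.84 + 22.00 + 0.98 + 0.03 = 920.59
TFR = 5 × 920.59 / 1000 = 4.60295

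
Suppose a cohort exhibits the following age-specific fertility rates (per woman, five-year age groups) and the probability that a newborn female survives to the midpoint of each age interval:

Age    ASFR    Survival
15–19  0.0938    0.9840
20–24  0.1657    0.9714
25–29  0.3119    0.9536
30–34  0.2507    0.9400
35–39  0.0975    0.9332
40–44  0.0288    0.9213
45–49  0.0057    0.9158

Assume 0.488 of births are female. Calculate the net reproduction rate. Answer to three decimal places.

Proportion female at birth = 0.488.
Each age group contributes 5 × ASFR × survival:
  15–19: 5 × 0.0938 × 0.9840 = 0.46150
  20–24: 5 × 0.1657 × 0.9714 = 0.80480
  25–29: 5 × 0.3119 × 0.9536 = 1.48714
  30–34: 5 × 0.2507 × 0.9400 = 1.17829
  35–39: 5 × 0.0975 × 0.9332 = 0.45494
  40–44: 5 × 0.0288 × 0.9213 = 0.13267
  45–49: 5 × 0.0057 × 0.9158 = 0.02610
Sum = 4.54544
NRR = 0.488 × 4.54544 = 2.21817
An NRR exceeding 1 indicates intrinsic growth under these rates.

2.218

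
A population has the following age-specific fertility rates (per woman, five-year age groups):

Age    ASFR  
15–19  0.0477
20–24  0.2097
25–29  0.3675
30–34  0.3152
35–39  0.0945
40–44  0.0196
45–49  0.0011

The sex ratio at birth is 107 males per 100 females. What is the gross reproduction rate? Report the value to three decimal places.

Proportion female at birth = 100 / (100 + 107) = 0.48309.
Sum of ASFRs = 0.0477 + 0.2097 + 0.3675 + 0.3152 + 0.0945 + 0.0196 + 0.0011 = 1.0553
TFR = 5 × 1.0553 = 5.2765
GRR = 0.48309 × 5.2765 = 2.54902

2.549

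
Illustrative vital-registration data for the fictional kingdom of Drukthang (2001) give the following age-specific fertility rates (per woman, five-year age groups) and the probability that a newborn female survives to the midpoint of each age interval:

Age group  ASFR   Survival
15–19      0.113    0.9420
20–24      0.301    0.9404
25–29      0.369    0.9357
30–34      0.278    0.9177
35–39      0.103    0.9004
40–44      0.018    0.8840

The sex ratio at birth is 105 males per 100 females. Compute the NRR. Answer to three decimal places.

Proportion female at birth = 100 / (100 + 105) = 0.48780.
Weighting each age-specific rate by interval width and survival:
  15–19: 5 × 0.113 × 0.9420 = 0.53223
  20–24: 5 × 0.301 × 0.9404 = 1.41530
  25–29: 5 × 0.369 × 0.9357 = 1.72637
  30–34: 5 × 0.278 × 0.9177 = 1.27560
  35–39: 5 × 0.103 × 0.9004 = 0.46371
  40–44: 5 × 0.018 × 0.8840 = 0.07956
Sum = 5.49277
NRR = 0.48780 × 5.49277 = 2.67937
An NRR exceeding 1 indicates intrinsic growth under these rates.

2.679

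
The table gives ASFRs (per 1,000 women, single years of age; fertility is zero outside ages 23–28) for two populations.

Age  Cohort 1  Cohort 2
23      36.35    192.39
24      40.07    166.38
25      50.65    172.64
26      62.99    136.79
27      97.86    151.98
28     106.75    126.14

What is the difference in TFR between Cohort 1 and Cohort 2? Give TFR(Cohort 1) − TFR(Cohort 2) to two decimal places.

-0.55

Cohort 1:
  Sum of ASFRs = 36.35 + 40.07 + 50.65 + 62.99 + 97.86 + 106.75 = 394.67
  TFR = 394.67 / 1000 = 0.39467
Cohort 2:
  Sum of ASFRs = 192.39 + 166.38 + 172.64 + 136.79 + 151.98 + 126.14 = 946.32
  TFR = 946.32 / 1000 = 0.94632
Difference = 0.39467 − 0.94632 = -0.55165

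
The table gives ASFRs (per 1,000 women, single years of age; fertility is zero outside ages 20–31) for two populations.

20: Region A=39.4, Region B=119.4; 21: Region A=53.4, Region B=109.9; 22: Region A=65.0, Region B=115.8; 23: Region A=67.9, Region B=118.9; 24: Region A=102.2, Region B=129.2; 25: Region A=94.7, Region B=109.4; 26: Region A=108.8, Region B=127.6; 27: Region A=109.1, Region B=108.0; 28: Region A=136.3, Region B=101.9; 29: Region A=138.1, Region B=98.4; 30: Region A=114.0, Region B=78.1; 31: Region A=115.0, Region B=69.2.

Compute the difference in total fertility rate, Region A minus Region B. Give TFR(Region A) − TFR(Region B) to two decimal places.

Region A:
  Sum of ASFRs = 39.4 + 53.4 + 65.0 + 67.9 + 102.2 + 94.7 + 108.8 + 109.1 + 136.3 + 138.1 + 114.0 + 115.0 = 1143.9
  TFR = 1143.9 / 1000 = 1.1439
Region B:
  Sum of ASFRs = 119.4 + 109.9 + 115.8 + 118.9 + 129.2 + 109.4 + 127.6 + 108.0 + 101.9 + 98.4 + 78.1 + 69.2 = 1285.8
  TFR = 1285.8 / 1000 = 1.2858
Difference = 1.1439 − 1.2858 = -0.1419

-0.14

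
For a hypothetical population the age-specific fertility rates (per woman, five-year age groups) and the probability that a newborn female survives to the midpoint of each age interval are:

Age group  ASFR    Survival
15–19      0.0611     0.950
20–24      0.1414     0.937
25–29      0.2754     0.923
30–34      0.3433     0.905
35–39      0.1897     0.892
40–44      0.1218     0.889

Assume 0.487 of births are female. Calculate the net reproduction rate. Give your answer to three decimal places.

Proportion female at birth = 0.487.
Weighting each age-specific rate by interval width and survival:
  15–19: 5 × 0.0611 × 0.950 = 0.29023
  20–24: 5 × 0.1414 × 0.937 = 0.66246
  25–29: 5 × 0.2754 × 0.923 = 1.27097
  30–34: 5 × 0.3433 × 0.905 = 1.55343
  35–39: 5 × 0.1897 × 0.892 = 0.84606
  40–44: 5 × 0.1218 × 0.889 = 0.54140
Sum = 5.16455
NRR = 0.487 × 5.16455 = 2.51514

2.515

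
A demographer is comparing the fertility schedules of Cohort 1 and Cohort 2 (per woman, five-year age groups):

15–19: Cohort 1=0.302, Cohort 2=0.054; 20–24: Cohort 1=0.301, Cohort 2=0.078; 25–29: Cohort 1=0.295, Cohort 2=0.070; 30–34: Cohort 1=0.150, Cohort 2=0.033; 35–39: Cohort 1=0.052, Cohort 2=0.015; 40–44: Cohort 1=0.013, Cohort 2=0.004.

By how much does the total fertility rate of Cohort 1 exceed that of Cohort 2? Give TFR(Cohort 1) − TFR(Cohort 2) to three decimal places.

Cohort 1:
  Sum of ASFRs = 0.302 + 0.301 + 0.295 + 0.150 + 0.052 + 0.013 = 1.113
  TFR = 5 × 1.113 = 5.565
Cohort 2:
  Sum of ASFRs = 0.054 + 0.078 + 0.070 + 0.033 + 0.015 + 0.004 = 0.254
  TFR = 5 × 0.254 = 1.27
Difference = 5.565 − 1.27 = 4.295

4.295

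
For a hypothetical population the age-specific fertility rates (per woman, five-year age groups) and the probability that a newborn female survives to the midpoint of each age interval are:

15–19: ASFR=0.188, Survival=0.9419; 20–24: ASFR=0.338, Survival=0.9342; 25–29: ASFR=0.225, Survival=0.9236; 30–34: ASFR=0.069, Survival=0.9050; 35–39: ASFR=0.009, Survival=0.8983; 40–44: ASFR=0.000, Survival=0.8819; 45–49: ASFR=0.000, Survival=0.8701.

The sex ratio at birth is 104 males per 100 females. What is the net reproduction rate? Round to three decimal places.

Proportion female at birth = 100 / (100 + 104) = 0.49020.
Each age group contributes 5 × ASFR × survival:
  15–19: 5 × 0.188 × 0.9419 = 0.88539
  20–24: 5 × 0.338 × 0.9342 = 1.57880
  25–29: 5 × 0.225 × 0.9236 = 1.03905
  30–34: 5 × 0.069 × 0.9050 = 0.31223
  35–39: 5 × 0.009 × 0.8983 = 0.04042
  40–44: 5 × 0.000 × 0.8819 = 0.00000
  45–49: 5 × 0.000 × 0.8701 = 0.00000
Sum = 3.85589
NRR = 0.49020 × 3.85589 = 1.89016

1.890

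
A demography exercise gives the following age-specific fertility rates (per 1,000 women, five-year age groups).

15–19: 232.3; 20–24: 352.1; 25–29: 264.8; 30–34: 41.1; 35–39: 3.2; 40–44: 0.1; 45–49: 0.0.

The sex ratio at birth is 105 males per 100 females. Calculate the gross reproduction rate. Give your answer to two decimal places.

2.18

Proportion female at birth = 100 / (100 + 105) = 0.48780.
Sum of ASFRs = 232.3 + 352.1 + 264.8 + 41.1 + 3.2 + 0.1 + 0.0 = 893.6
TFR = 5 × 893.6 / 1000 = 4.468
GRR = 0.48780 × 4.468 = 2.17949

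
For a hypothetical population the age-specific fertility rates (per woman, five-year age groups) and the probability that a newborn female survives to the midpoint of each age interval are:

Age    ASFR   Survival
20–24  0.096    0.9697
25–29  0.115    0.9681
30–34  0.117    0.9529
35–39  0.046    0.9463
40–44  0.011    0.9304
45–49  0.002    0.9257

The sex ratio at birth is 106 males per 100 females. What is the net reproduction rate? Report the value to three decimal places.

0.902

Proportion female at birth = 100 / (100 + 106) = 0.48544.
Weighting each age-specific rate by interval width and survival:
  20–24: 5 × 0.096 × 0.9697 = 0.46546
  25–29: 5 × 0.115 × 0.9681 = 0.55666
  30–34: 5 × 0.117 × 0.9529 = 0.55745
  35–39: 5 × 0.046 × 0.9463 = 0.21765
  40–44: 5 × 0.011 × 0.9304 = 0.05117
  45–49: 5 × 0.002 × 0.9257 = 0.00926
Sum = 1.85765
NRR = 0.48544 × 1.85765 = 0.90178
NRR < 1, so the cohort does not fully replace itself.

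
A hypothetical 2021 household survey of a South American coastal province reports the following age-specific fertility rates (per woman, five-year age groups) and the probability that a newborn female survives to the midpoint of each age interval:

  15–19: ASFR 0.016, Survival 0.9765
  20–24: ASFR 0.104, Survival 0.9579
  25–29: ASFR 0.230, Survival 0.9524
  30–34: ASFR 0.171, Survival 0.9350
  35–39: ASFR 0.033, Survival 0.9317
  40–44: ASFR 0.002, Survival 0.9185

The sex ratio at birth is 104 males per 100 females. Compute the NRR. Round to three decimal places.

Proportion female at birth = 100 / (100 + 104) = 0.49020.
Weighting each age-specific rate by interval width and survival:
  15–19: 5 × 0.016 × 0.9765 = 0.07812
  20–24: 5 × 0.104 × 0.9579 = 0.49811
  25–29: 5 × 0.230 × 0.9524 = 1.09526
  30–34: 5 × 0.171 × 0.9350 = 0.79943
  35–39: 5 × 0.033 × 0.9317 = 0.15373
  40–44: 5 × 0.002 × 0.9185 = 0.00919
Sum = 2.63384
NRR = 0.49020 × 2.63384 = 1.29111
NRR > 1, so each generation more than replaces itself.

1.291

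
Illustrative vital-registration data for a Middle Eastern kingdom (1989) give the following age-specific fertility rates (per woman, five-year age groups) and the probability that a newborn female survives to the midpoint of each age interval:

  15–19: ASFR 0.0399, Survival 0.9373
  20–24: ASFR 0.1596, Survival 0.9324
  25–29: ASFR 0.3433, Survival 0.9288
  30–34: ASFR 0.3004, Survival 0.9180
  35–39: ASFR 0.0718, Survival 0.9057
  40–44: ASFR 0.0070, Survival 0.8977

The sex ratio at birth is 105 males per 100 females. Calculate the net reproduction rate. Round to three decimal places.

Proportion female at birth = 100 / (100 + 105) = 0.48780.
Weighting each age-specific rate by interval width and survival:
  15–19: 5 × 0.0399 × 0.9373 = 0.18699
  20–24: 5 × 0.1596 × 0.9324 = 0.74406
  25–29: 5 × 0.3433 × 0.9288 = 1.59429
  30–34: 5 × 0.3004 × 0.9180 = 1.37884
  35–39: 5 × 0.0718 × 0.9057 = 0.32515
  40–44: 5 × 0.0070 × 0.8977 = 0.03142
Sum = 4.26075
NRR = 0.48780 × 4.26075 = 2.07839

2.078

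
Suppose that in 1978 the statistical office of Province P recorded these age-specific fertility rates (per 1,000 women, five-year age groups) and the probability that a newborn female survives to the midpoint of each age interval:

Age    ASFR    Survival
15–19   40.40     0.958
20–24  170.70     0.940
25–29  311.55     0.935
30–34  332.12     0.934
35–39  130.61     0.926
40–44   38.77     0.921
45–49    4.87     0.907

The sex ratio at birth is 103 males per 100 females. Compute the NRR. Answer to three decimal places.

2.369

Proportion female at birth = 100 / (100 + 103) = 0.49261.
Weighting each age-specific rate by interval width and survival:
  15–19: 5 × 40.40/1000 × 0.958 = 0.19352
  20–24: 5 × 170.70/1000 × 0.940 = 0.80229
  25–29: 5 × 311.55/1000 × 0.935 = 1.45650
  30–34: 5 × 332.12/1000 × 0.934 = 1.55100
  35–39: 5 × 130.61/1000 × 0.926 = 0.60472
  40–44: 5 × 38.77/1000 × 0.921 = 0.17854
  45–49: 5 × 4.87/1000 × 0.907 = 0.02209
Sum = 4.80866
NRR = 0.49261 × 4.80866 = 2.36879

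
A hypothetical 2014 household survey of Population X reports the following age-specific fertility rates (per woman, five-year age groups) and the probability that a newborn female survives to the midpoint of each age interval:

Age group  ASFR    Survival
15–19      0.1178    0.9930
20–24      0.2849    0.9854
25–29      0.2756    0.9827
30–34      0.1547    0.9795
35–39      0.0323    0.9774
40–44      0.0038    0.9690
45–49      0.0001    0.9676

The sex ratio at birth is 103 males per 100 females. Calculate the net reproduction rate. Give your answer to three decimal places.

Proportion female at birth = 100 / (100 + 103) = 0.49261.
Each age group contributes 5 × ASFR × survival:
  15–19: 5 × 0.1178 × 0.9930 = 0.58488
  20–24: 5 × 0.2849 × 0.9854 = 1.40370
  25–29: 5 × 0.2756 × 0.9827 = 1.35416
  30–34: 5 × 0.1547 × 0.9795 = 0.75764
  35–39: 5 × 0.0323 × 0.9774 = 0.15785
  40–44: 5 × 0.0038 × 0.9690 = 0.01841
  45–49: 5 × 0.0001 × 0.9676 = 0.00048
Sum = 4.27712
NRR = 0.49261 × 4.27712 = 2.10695

2.107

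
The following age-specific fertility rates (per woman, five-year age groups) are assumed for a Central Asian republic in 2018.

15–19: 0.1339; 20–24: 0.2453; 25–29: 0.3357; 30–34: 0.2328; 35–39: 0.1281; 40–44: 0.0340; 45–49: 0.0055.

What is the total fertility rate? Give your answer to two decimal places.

5.58

Sum of ASFRs = 0.1339 + 0.2453 + 0.3357 + 0.2328 + 0.1281 + 0.0340 + 0.0055 = 1.1153
TFR = 5 × 1.1153 = 5.5765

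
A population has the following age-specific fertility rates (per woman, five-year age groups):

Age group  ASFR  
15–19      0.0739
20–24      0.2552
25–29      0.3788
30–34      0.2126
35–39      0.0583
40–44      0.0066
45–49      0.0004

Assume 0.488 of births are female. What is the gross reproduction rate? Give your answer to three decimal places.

Proportion female at birth = 0.488.
Sum of ASFRs = 0.0739 + 0.2552 + 0.3788 + 0.2126 + 0.0583 + 0.0066 + 0.0004 = 0.9858
TFR = 5 × 0.9858 = 4.929
GRR = 0.488 × 4.929 = 2.40535

2.405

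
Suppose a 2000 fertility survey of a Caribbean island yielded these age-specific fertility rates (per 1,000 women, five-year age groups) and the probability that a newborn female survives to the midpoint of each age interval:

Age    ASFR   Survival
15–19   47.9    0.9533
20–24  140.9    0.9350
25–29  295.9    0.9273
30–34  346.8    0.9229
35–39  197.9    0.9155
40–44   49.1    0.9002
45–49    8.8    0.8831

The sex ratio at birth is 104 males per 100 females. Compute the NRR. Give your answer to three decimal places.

2.463

Proportion female at birth = 100 / (100 + 104) = 0.49020.
Survival-weighted fertility by age (5·fₓ·Sₓ):
  15–19: 5 × 47.9/1000 × 0.9533 = 0.22832
  20–24: 5 × 140.9/1000 × 0.9350 = 0.65871
  25–29: 5 × 295.9/1000 × 0.9273 = 1.37194
  30–34: 5 × 346.8/1000 × 0.9229 = 1.60031
  35–39: 5 × 197.9/1000 × 0.9155 = 0.90589
  40–44: 5 × 49.1/1000 × 0.9002 = 0.22100
  45–49: 5 × 8.8/1000 × 0.8831 = 0.03886
Sum = 5.02503
NRR = 0.49020 × 5.02503 = 2.46327
An NRR exceeding 1 indicates intrinsic growth under these rates.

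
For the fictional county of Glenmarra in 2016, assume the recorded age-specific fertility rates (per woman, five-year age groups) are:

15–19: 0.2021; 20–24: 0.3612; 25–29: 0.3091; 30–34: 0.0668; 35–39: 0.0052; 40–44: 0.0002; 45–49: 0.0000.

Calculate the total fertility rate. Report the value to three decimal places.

Sum of ASFRs = 0.2021 + 0.3612 + 0.3091 + 0.0668 + 0.0052 + 0.0002 + 0.0000 = 0.9446
TFR = 5 × 0.9446 = 4.723

4.723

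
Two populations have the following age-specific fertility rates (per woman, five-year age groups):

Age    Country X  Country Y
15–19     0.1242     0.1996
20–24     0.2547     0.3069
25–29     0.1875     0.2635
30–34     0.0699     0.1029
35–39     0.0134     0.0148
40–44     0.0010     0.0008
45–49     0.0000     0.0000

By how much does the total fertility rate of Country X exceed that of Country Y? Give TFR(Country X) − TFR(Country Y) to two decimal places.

Country X:
  Sum of ASFRs = 0.1242 + 0.2547 + 0.1875 + 0.0699 + 0.0134 + 0.0010 + 0.0000 = 0.6507
  TFR = 5 × 0.6507 = 3.2535
Country Y:
  Sum of ASFRs = 0.1996 + 0.3069 + 0.2635 + 0.1029 + 0.0148 + 0.0008 + 0.0000 = 0.8885
  TFR = 5 × 0.8885 = 4.4425
Difference = 3.2535 − 4.4425 = -1.189

-1.19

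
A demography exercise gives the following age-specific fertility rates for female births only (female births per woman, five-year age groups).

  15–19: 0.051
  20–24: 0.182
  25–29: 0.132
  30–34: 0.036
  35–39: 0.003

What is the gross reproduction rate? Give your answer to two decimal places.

2.02

Sum of female ASFRs = 0.051 + 0.182 + 0.132 + 0.036 + 0.003 = 0.404
GRR = 5 × 0.404 = 2.02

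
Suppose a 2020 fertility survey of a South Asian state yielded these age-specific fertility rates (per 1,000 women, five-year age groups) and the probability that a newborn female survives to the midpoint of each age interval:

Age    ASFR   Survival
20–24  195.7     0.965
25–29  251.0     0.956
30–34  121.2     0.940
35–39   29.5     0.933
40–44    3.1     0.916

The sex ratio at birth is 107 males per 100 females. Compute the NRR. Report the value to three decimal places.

1.384

Proportion female at birth = 100 / (100 + 107) = 0.48309.
Per-age-group product (5 × ASFR × survival probability):
  20–24: 5 × 195.7/1000 × 0.965 = 0.94425
  25–29: 5 × 251.0/1000 × 0.956 = 1.19978
  30–34: 5 × 121.2/1000 × 0.940 = 0.56964
  35–39: 5 × 29.5/1000 × 0.933 = 0.13762
  40–44: 5 × 3.1/1000 × 0.916 = 0.01420
Sum = 2.86549
NRR = 0.48309 × 2.86549 = 1.38429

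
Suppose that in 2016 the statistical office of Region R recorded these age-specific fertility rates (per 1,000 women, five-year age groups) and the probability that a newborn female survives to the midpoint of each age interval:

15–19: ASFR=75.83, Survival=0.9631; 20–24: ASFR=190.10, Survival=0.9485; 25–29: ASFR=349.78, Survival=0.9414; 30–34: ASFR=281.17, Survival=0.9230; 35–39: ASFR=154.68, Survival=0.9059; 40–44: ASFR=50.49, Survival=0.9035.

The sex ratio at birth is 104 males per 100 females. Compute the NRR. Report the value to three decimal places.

Proportion female at birth = 100 / (100 + 104) = 0.49020.
Each age group contributes 5 × ASFR × survival:
  15–19: 5 × 75.83/1000 × 0.9631 = 0.36516
  20–24: 5 × 190.10/1000 × 0.9485 = 0.90155
  25–29: 5 × 349.78/1000 × 0.9414 = 1.64641
  30–34: 5 × 281.17/1000 × 0.9230 = 1.29760
  35–39: 5 × 154.68/1000 × 0.9059 = 0.70062
  40–44: 5 × 50.49/1000 × 0.9035 = 0.22809
Sum = 5.13943
NRR = 0.49020 × 5.13943 = 2.51935
With NRR above 1 the population is above replacement fertility.

2.519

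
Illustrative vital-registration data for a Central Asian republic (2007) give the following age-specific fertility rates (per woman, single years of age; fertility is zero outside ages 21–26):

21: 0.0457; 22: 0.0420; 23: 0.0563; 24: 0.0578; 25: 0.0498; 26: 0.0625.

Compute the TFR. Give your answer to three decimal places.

Sum of ASFRs = 0.0457 + 0.0420 + 0.0563 + 0.0578 + 0.0498 + 0.0625 = 0.3141
TFR = 0.3141

0.314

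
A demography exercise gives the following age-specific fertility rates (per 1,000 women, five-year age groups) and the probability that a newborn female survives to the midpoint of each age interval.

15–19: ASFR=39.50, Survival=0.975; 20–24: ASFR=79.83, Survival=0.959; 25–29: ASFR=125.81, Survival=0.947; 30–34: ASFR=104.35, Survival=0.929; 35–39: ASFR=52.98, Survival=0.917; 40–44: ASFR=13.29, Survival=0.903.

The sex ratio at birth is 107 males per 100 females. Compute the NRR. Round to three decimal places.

Proportion female at birth = 100 / (100 + 107) = 0.48309.
Each age group contributes 5 × ASFR × survival:
  15–19: 5 × 39.50/1000 × 0.975 = 0.19256
  20–24: 5 × 79.83/1000 × 0.959 = 0.38278
  25–29: 5 × 125.81/1000 × 0.947 = 0.59571
  30–34: 5 × 104.35/1000 × 0.929 = 0.48471
  35–39: 5 × 52.98/1000 × 0.917 = 0.24291
  40–44: 5 × 13.29/1000 × 0.903 = 0.06000
Sum = 1.95867
NRR = 0.48309 × 1.95867 = 0.94621

0.946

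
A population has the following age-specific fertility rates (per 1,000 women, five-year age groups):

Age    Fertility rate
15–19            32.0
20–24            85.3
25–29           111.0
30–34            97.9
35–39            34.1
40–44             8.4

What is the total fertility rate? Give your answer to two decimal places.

Sum of ASFRs = 32.0 + 85.3 + 111.0 + 97.9 + 34.1 + 8.4 = 368.7
TFR = 5 × 368.7 / 1000 = 1.8435

1.84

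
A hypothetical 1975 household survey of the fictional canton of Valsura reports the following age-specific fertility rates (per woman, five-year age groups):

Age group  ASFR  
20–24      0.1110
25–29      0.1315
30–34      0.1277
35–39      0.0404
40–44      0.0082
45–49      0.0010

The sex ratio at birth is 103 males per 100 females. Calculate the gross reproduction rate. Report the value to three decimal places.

1.034

Proportion female at birth = 100 / (100 + 103) = 0.49261.
Sum of ASFRs = 0.1110 + 0.1315 + 0.1277 + 0.0404 + 0.0082 + 0.0010 = 0.4198
TFR = 5 × 0.4198 = 2.099
GRR = 0.49261 × 2.099 = 1.03399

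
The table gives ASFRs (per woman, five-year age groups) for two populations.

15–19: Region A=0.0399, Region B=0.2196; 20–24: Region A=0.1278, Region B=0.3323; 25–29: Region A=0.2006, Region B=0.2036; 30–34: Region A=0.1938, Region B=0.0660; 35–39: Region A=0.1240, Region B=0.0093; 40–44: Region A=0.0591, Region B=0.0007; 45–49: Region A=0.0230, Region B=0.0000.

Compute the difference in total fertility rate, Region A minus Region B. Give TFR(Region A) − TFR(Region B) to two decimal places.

Region A:
  Sum of ASFRs = 0.0399 + 0.1278 + 0.2006 + 0.1938 + 0.1240 + 0.0591 + 0.0230 = 0.7682
  TFR = 5 × 0.7682 = 3.841
Region B:
  Sum of ASFRs = 0.2196 + 0.3323 + 0.2036 + 0.0660 + 0.0093 + 0.0007 + 0.0000 = 0.8315
  TFR = 5 × 0.8315 = 4.1575
Difference = 3.841 − 4.1575 = -0.3165

-0.32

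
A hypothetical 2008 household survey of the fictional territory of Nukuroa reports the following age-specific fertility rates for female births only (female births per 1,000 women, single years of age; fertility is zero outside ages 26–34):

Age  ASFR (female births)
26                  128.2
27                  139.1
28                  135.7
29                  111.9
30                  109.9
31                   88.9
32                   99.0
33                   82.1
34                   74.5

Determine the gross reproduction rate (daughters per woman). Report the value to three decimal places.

Sum of female ASFRs = 128.2 + 139.1 + 135.7 + 111.9 + 109.9 + 88.9 + 99.0 + 82.1 + 74.5 = 969.3
GRR = 969.3 / 1000 = 0.9693

0.969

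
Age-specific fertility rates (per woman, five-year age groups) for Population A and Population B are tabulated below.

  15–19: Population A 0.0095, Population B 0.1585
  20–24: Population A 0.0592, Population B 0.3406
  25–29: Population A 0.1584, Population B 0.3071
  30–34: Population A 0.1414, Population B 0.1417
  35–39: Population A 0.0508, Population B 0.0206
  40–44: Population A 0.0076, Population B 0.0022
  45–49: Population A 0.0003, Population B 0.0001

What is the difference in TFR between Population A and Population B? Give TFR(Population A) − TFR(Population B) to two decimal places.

-2.72

Population A:
  Sum of ASFRs = 0.0095 + 0.0592 + 0.1584 + 0.1414 + 0.0508 + 0.0076 + 0.0003 = 0.4272
  TFR = 5 × 0.4272 = 2.136
Population B:
  Sum of ASFRs = 0.1585 + 0.3406 + 0.3071 + 0.1417 + 0.0206 + 0.0022 + 0.0001 = 0.9708
  TFR = 5 × 0.9708 = 4.854
Difference = 2.136 − 4.854 = -2.718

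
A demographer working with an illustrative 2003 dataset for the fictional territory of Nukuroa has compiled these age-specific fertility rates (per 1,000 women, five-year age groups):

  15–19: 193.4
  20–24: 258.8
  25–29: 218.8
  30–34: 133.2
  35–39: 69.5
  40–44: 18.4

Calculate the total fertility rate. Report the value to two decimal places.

Sum of ASFRs = 193.4 + 258.8 + 218.8 + 133.2 + 69.5 + 18.4 = 892.1
TFR = 5 × 892.1 / 1000 = 4.4605

4.46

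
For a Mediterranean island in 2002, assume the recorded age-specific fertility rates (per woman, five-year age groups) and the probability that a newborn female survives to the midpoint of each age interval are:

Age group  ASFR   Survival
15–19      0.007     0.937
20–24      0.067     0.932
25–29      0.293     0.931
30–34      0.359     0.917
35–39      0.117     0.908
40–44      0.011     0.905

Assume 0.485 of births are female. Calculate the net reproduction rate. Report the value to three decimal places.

Proportion female at birth = 0.485.
Per-age-group product (5 × ASFR × survival probability):
  15–19: 5 × 0.007 × 0.937 = 0.03280
  20–24: 5 × 0.067 × 0.932 = 0.31222
  25–29: 5 × 0.293 × 0.931 = 1.36392
  30–34: 5 × 0.359 × 0.917 = 1.64602
  35–39: 5 × 0.117 × 0.908 = 0.53118
  40–44: 5 × 0.011 × 0.905 = 0.04978
Sum = 3.93592
NRR = 0.485 × 3.93592 = 1.90892
An NRR exceeding 1 indicates intrinsic growth under these rates.

1.909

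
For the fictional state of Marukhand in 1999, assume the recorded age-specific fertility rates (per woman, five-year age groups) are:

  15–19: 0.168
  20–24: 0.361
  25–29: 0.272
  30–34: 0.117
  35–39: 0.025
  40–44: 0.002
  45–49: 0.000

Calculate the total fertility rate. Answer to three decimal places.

Sum of ASFRs = 0.168 + 0.361 + 0.272 + 0.117 + 0.025 + 0.002 + 0.000 = 0.945
TFR = 5 × 0.945 = 4.725

4.725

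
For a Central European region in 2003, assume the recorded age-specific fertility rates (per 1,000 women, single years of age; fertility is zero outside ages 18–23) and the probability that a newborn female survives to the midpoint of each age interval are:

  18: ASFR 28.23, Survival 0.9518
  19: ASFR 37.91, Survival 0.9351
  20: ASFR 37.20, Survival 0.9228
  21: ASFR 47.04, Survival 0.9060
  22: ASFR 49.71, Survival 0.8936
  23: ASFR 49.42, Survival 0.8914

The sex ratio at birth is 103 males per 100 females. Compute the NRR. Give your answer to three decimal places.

0.112

Proportion female at birth = 100 / (100 + 103) = 0.49261.
Survival-weighted fertility by age (1·fₓ·Sₓ):
  18: 1 × 28.23/1000 × 0.9518 = 0.02687
  19: 1 × 37.91/1000 × 0.9351 = 0.03545
  20: 1 × 37.20/1000 × 0.9228 = 0.03433
  21: 1 × 47.04/1000 × 0.9060 = 0.04262
  22: 1 × 49.71/1000 × 0.8936 = 0.04442
  23: 1 × 49.42/1000 × 0.8914 = 0.04405
Sum = 0.22774
NRR = 0.49261 × 0.22774 = 0.11219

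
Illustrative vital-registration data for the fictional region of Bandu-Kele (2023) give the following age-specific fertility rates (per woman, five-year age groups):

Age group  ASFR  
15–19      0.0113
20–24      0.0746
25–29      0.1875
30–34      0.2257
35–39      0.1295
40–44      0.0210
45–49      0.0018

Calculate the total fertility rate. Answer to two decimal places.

3.26

Sum of ASFRs = 0.0113 + 0.0746 + 0.1875 + 0.2257 + 0.1295 + 0.0210 + 0.0018 = 0.6514
TFR = 5 × 0.6514 = 3.257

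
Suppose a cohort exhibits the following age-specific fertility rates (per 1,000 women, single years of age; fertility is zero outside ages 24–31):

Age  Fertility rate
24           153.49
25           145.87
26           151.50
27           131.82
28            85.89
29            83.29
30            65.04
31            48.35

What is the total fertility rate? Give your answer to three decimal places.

Sum of ASFRs = 153.49 + 145.87 + 151.50 + 131.82 + 85.89 + 83.29 + 65.04 + 48.35 = 865.25
TFR = 865.25 / 1000 = 0.86525

0.865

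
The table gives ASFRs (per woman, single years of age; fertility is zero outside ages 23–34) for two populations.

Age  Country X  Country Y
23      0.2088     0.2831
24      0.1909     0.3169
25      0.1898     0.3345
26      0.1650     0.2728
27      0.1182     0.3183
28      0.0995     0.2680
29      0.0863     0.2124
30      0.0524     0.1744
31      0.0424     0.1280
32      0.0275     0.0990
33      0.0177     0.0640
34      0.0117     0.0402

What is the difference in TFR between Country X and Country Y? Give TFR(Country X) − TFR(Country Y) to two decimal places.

Country X:
  Sum of ASFRs = 0.2088 + 0.1909 + 0.1898 + 0.1650 + 0.1182 + 0.0995 + 0.0863 + 0.0524 + 0.0424 + 0.0275 + 0.0177 + 0.0117 = 1.2102
  TFR = 1.2102
Country Y:
  Sum of ASFRs = 0.2831 + 0.3169 + 0.3345 + 0.2728 + 0.3183 + 0.2680 + 0.2124 + 0.1744 + 0.1280 + 0.0990 + 0.0640 + 0.0402 = 2.5116
  TFR = 2.5116
Difference = 1.2102 − 2.5116 = -1.3014

-1.30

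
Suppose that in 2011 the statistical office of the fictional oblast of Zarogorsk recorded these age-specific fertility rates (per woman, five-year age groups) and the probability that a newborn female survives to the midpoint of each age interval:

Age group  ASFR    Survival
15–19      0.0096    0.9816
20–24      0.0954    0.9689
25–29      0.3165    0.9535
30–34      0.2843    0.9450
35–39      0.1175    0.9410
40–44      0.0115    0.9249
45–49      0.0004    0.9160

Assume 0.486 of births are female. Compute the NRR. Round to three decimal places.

1.929

Proportion female at birth = 0.486.
Survival-weighted fertility by age (5·fₓ·Sₓ):
  15–19: 5 × 0.0096 × 0.9816 = 0.04712
  20–24: 5 × 0.0954 × 0.9689 = 0.46217
  25–29: 5 × 0.3165 × 0.9535 = 1.50891
  30–34: 5 × 0.2843 × 0.9450 = 1.34332
  35–39: 5 × 0.1175 × 0.9410 = 0.55284
  40–44: 5 × 0.0115 × 0.9249 = 0.05318
  45–49: 5 × 0.0004 × 0.9160 = 0.00183
Sum = 3.96937
NRR = 0.486 × 3.96937 = 1.92911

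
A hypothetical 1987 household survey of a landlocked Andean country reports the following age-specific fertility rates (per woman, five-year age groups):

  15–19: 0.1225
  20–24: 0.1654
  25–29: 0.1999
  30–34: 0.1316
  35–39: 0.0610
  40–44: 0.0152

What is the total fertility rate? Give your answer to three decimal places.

Sum of ASFRs = 0.1225 + 0.1654 + 0.1999 + 0.1316 + 0.0610 + 0.0152 = 0.6956
TFR = 5 × 0.6956 = 3.478

3.478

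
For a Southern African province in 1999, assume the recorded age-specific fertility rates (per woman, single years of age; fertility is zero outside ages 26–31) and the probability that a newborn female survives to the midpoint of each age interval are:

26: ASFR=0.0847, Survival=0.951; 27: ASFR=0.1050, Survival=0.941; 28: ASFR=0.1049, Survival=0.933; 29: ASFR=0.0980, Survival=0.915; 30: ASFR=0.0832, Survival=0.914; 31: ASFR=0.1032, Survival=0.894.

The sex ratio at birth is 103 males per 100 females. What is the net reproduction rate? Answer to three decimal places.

0.264

Proportion female at birth = 100 / (100 + 103) = 0.49261.
Weighting each age-specific rate by interval width and survival:
  26: 1 × 0.0847 × 0.951 = 0.08055
  27: 1 × 0.1050 × 0.941 = 0.09881
  28: 1 × 0.1049 × 0.933 = 0.09787
  29: 1 × 0.0980 × 0.915 = 0.08967
  30: 1 × 0.0832 × 0.914 = 0.07604
  31: 1 × 0.1032 × 0.894 = 0.09226
Sum = 0.53520
NRR = 0.49261 × 0.53520 = 0.26364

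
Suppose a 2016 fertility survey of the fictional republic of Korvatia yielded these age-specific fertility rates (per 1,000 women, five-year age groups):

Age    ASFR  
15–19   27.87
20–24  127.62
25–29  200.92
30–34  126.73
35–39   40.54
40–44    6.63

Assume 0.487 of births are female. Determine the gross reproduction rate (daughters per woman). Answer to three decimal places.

Proportion female at birth = 0.487.
Sum of ASFRs = 27.87 + 127.62 + 200.92 + 126.73 + 40.54 + 6.63 = 530.31
TFR = 5 × 530.31 / 1000 = 2.65155
GRR = 0.487 × 2.65155 = 1.29130

1.291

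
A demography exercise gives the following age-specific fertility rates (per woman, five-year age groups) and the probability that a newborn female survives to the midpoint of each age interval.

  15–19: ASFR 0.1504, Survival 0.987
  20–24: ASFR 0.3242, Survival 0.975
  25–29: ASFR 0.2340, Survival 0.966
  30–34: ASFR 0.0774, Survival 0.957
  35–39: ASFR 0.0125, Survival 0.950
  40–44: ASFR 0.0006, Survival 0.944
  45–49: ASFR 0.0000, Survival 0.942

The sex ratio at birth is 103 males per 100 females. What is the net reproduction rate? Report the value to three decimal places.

1.914

Proportion female at birth = 100 / (100 + 103) = 0.49261.
Per-age-group product (5 × ASFR × survival probability):
  15–19: 5 × 0.1504 × 0.987 = 0.74222
  20–24: 5 × 0.3242 × 0.975 = 1.58048
  25–29: 5 × 0.2340 × 0.966 = 1.13022
  30–34: 5 × 0.0774 × 0.957 = 0.37036
  35–39: 5 × 0.0125 × 0.950 = 0.05938
  40–44: 5 × 0.0006 × 0.944 = 0.00283
  45–49: 5 × 0.0000 × 0.942 = 0.00000
Sum = 3.88549
NRR = 0.49261 × 3.88549 = 1.91403
An NRR exceeding 1 indicates intrinsic growth under these rates.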